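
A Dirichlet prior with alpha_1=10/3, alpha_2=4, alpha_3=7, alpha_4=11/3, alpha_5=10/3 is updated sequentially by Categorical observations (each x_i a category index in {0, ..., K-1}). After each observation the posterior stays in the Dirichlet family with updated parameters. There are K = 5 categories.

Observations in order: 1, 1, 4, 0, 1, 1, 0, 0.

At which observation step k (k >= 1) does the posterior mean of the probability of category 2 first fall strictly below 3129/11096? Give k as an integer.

obs 1: x=1 → posterior Dirichlet(10/3, 5, 7, 11/3, 10/3)
obs 2: x=1 → posterior Dirichlet(10/3, 6, 7, 11/3, 10/3)
obs 3: x=4 → posterior Dirichlet(10/3, 6, 7, 11/3, 13/3)
obs 4: x=0 → posterior Dirichlet(13/3, 6, 7, 11/3, 13/3)
obs 5: x=1 → posterior Dirichlet(13/3, 7, 7, 11/3, 13/3)
obs 6: x=1 → posterior Dirichlet(13/3, 8, 7, 11/3, 13/3)
obs 7: x=0 → posterior Dirichlet(16/3, 8, 7, 11/3, 13/3)
obs 8: x=0 → posterior Dirichlet(19/3, 8, 7, 11/3, 13/3)

k = 4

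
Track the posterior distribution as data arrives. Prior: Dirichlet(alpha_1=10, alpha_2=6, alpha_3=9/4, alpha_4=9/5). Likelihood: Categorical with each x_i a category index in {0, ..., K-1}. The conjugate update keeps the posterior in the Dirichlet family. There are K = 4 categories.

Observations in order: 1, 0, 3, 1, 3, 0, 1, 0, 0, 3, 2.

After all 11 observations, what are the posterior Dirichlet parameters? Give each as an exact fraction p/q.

alpha_1=14, alpha_2=9, alpha_3=13/4, alpha_4=24/5

obs 1: x=1 → posterior Dirichlet(10, 7, 9/4, 9/5)
obs 2: x=0 → posterior Dirichlet(11, 7, 9/4, 9/5)
obs 3: x=3 → posterior Dirichlet(11, 7, 9/4, 14/5)
obs 4: x=1 → posterior Dirichlet(11, 8, 9/4, 14/5)
obs 5: x=3 → posterior Dirichlet(11, 8, 9/4, 19/5)
obs 6: x=0 → posterior Dirichlet(12, 8, 9/4, 19/5)
obs 7: x=1 → posterior Dirichlet(12, 9, 9/4, 19/5)
obs 8: x=0 → posterior Dirichlet(13, 9, 9/4, 19/5)
obs 9: x=0 → posterior Dirichlet(14, 9, 9/4, 19/5)
obs 10: x=3 → posterior Dirichlet(14, 9, 9/4, 24/5)
obs 11: x=2 → posterior Dirichlet(14, 9, 13/4, 24/5)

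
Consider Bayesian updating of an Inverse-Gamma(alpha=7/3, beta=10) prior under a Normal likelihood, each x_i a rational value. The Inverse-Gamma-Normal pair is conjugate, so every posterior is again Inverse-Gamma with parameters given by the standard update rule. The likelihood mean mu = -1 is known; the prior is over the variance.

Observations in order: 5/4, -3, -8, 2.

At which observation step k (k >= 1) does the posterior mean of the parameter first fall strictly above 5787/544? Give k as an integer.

obs 1: x=5/4 → posterior Inverse-Gamma(17/6, 401/32)
obs 2: x=-3 → posterior Inverse-Gamma(10/3, 465/32)
obs 3: x=-8 → posterior Inverse-Gamma(23/6, 1249/32)
obs 4: x=2 → posterior Inverse-Gamma(13/3, 1393/32)

k = 3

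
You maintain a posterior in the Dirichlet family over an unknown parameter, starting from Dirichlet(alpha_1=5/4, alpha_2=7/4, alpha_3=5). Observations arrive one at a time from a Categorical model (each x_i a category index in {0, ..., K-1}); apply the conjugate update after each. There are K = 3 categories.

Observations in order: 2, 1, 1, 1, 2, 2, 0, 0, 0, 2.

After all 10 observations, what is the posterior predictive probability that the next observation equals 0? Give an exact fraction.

obs 1: x=2 → posterior Dirichlet(5/4, 7/4, 6)
obs 2: x=1 → posterior Dirichlet(5/4, 11/4, 6)
obs 3: x=1 → posterior Dirichlet(5/4, 15/4, 6)
obs 4: x=1 → posterior Dirichlet(5/4, 19/4, 6)
obs 5: x=2 → posterior Dirichlet(5/4, 19/4, 7)
obs 6: x=2 → posterior Dirichlet(5/4, 19/4, 8)
obs 7: x=0 → posterior Dirichlet(9/4, 19/4, 8)
obs 8: x=0 → posterior Dirichlet(13/4, 19/4, 8)
obs 9: x=0 → posterior Dirichlet(17/4, 19/4, 8)
obs 10: x=2 → posterior Dirichlet(17/4, 19/4, 9)

17/72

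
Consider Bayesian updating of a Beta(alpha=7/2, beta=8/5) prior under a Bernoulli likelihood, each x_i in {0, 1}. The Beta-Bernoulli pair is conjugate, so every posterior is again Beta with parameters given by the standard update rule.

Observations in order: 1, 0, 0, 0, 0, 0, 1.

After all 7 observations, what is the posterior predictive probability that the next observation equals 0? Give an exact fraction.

6/11

obs 1: x=1 → posterior Beta(9/2, 8/5)
obs 2: x=0 → posterior Beta(9/2, 13/5)
obs 3: x=0 → posterior Beta(9/2, 18/5)
obs 4: x=0 → posterior Beta(9/2, 23/5)
obs 5: x=0 → posterior Beta(9/2, 28/5)
obs 6: x=0 → posterior Beta(9/2, 33/5)
obs 7: x=1 → posterior Beta(11/2, 33/5)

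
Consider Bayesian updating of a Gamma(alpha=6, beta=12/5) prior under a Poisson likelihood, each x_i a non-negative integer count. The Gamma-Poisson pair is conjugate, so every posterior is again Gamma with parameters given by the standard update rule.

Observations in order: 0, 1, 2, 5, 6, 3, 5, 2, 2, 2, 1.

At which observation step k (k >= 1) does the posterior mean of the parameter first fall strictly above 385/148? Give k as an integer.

k = 5

obs 1: x=0 → posterior Gamma(6, 17/5)
obs 2: x=1 → posterior Gamma(7, 22/5)
obs 3: x=2 → posterior Gamma(9, 27/5)
obs 4: x=5 → posterior Gamma(14, 32/5)
obs 5: x=6 → posterior Gamma(20, 37/5)
obs 6: x=3 → posterior Gamma(23, 42/5)
obs 7: x=5 → posterior Gamma(28, 47/5)
obs 8: x=2 → posterior Gamma(30, 52/5)
obs 9: x=2 → posterior Gamma(32, 57/5)
obs 10: x=2 → posterior Gamma(34, 62/5)
obs 11: x=1 → posterior Gamma(35, 67/5)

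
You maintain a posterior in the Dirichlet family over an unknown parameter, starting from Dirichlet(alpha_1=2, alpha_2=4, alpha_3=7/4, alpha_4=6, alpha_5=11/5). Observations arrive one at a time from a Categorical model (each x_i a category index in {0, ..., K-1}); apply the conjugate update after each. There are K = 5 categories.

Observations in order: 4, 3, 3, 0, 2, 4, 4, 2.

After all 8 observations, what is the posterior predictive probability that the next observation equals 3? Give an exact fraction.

160/479

obs 1: x=4 → posterior Dirichlet(2, 4, 7/4, 6, 16/5)
obs 2: x=3 → posterior Dirichlet(2, 4, 7/4, 7, 16/5)
obs 3: x=3 → posterior Dirichlet(2, 4, 7/4, 8, 16/5)
obs 4: x=0 → posterior Dirichlet(3, 4, 7/4, 8, 16/5)
obs 5: x=2 → posterior Dirichlet(3, 4, 11/4, 8, 16/5)
obs 6: x=4 → posterior Dirichlet(3, 4, 11/4, 8, 21/5)
obs 7: x=4 → posterior Dirichlet(3, 4, 11/4, 8, 26/5)
obs 8: x=2 → posterior Dirichlet(3, 4, 15/4, 8, 26/5)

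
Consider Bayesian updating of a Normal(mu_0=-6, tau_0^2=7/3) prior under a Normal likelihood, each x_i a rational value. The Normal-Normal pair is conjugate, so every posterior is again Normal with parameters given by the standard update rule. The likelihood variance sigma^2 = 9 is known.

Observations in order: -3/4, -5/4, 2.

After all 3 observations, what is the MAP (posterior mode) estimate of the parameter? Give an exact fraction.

obs 1: x=-3/4 → posterior Normal(-669/136, 63/34)
obs 2: x=-5/4 → posterior Normal(-176/41, 63/41)
obs 3: x=2 → posterior Normal(-27/8, 21/16)

-27/8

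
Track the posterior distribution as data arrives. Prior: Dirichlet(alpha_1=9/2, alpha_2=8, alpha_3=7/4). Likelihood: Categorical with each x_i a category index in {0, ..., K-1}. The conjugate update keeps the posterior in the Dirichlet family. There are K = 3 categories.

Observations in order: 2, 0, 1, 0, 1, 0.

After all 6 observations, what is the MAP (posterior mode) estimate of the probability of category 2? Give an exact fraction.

obs 1: x=2 → posterior Dirichlet(9/2, 8, 11/4)
obs 2: x=0 → posterior Dirichlet(11/2, 8, 11/4)
obs 3: x=1 → posterior Dirichlet(11/2, 9, 11/4)
obs 4: x=0 → posterior Dirichlet(13/2, 9, 11/4)
obs 5: x=1 → posterior Dirichlet(13/2, 10, 11/4)
obs 6: x=0 → posterior Dirichlet(15/2, 10, 11/4)

7/69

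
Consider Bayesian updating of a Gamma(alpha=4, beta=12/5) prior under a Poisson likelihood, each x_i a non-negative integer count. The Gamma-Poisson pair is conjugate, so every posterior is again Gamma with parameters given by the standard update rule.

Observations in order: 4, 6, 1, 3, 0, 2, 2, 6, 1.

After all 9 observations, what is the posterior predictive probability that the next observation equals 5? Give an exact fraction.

2489618336377009069146307602627930133431913136496132965625/35226197209699645853006244236226934637524220469539156000768

obs 1: x=4 → posterior Gamma(8, 17/5)
obs 2: x=6 → posterior Gamma(14, 22/5)
obs 3: x=1 → posterior Gamma(15, 27/5)
obs 4: x=3 → posterior Gamma(18, 32/5)
obs 5: x=0 → posterior Gamma(18, 37/5)
obs 6: x=2 → posterior Gamma(20, 42/5)
obs 7: x=2 → posterior Gamma(22, 47/5)
obs 8: x=6 → posterior Gamma(28, 52/5)
obs 9: x=1 → posterior Gamma(29, 57/5)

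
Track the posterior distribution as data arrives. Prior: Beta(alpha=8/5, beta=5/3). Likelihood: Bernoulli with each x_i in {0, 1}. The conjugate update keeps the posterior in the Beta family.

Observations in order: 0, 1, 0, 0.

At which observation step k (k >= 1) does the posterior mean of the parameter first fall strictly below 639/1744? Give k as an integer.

k = 4

obs 1: x=0 → posterior Beta(8/5, 8/3)
obs 2: x=1 → posterior Beta(13/5, 8/3)
obs 3: x=0 → posterior Beta(13/5, 11/3)
obs 4: x=0 → posterior Beta(13/5, 14/3)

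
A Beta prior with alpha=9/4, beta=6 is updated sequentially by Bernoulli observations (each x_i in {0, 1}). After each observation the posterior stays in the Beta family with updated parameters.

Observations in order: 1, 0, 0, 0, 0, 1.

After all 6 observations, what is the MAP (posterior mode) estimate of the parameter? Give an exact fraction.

obs 1: x=1 → posterior Beta(13/4, 6)
obs 2: x=0 → posterior Beta(13/4, 7)
obs 3: x=0 → posterior Beta(13/4, 8)
obs 4: x=0 → posterior Beta(13/4, 9)
obs 5: x=0 → posterior Beta(13/4, 10)
obs 6: x=1 → posterior Beta(17/4, 10)

13/49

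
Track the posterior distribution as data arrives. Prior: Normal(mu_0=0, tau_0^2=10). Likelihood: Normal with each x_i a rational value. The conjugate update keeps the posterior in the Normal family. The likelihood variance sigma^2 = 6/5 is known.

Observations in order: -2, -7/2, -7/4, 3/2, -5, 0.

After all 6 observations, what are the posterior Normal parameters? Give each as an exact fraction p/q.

obs 1: x=-2 → posterior Normal(-25/14, 15/14)
obs 2: x=-7/2 → posterior Normal(-275/106, 30/53)
obs 3: x=-7/4 → posterior Normal(-725/312, 5/13)
obs 4: x=3/2 → posterior Normal(-575/412, 30/103)
obs 5: x=-5 → posterior Normal(-1075/512, 15/64)
obs 6: x=0 → posterior Normal(-1075/612, 10/51)

mu_0=-1075/612, tau_0^2=10/51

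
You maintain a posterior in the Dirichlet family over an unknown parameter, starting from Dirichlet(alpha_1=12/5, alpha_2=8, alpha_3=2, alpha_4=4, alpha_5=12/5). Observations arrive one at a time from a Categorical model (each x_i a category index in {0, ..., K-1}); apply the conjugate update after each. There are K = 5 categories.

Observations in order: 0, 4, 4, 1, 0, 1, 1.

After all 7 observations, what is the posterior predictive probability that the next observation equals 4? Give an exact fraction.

22/129

obs 1: x=0 → posterior Dirichlet(17/5, 8, 2, 4, 12/5)
obs 2: x=4 → posterior Dirichlet(17/5, 8, 2, 4, 17/5)
obs 3: x=4 → posterior Dirichlet(17/5, 8, 2, 4, 22/5)
obs 4: x=1 → posterior Dirichlet(17/5, 9, 2, 4, 22/5)
obs 5: x=0 → posterior Dirichlet(22/5, 9, 2, 4, 22/5)
obs 6: x=1 → posterior Dirichlet(22/5, 10, 2, 4, 22/5)
obs 7: x=1 → posterior Dirichlet(22/5, 11, 2, 4, 22/5)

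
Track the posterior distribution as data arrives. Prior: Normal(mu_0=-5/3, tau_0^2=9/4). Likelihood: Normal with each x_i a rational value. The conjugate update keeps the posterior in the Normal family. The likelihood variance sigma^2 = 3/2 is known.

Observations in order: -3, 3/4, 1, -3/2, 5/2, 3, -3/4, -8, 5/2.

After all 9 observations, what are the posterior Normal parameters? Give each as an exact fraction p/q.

obs 1: x=-3 → posterior Normal(-37/15, 9/10)
obs 2: x=3/4 → posterior Normal(-121/96, 9/16)
obs 3: x=1 → posterior Normal(-85/132, 9/22)
obs 4: x=-3/2 → posterior Normal(-139/168, 9/28)
obs 5: x=5/2 → posterior Normal(-49/204, 9/34)
obs 6: x=3 → posterior Normal(59/240, 9/40)
obs 7: x=-3/4 → posterior Normal(8/69, 9/46)
obs 8: x=-8 → posterior Normal(-32/39, 9/52)
obs 9: x=5/2 → posterior Normal(-83/174, 9/58)

mu_0=-83/174, tau_0^2=9/58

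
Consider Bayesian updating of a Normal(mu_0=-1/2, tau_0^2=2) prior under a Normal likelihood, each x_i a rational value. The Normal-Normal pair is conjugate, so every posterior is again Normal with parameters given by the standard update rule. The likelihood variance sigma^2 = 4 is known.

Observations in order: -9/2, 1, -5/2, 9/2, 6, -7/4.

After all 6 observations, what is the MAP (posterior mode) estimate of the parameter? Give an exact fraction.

obs 1: x=-9/2 → posterior Normal(-11/6, 4/3)
obs 2: x=1 → posterior Normal(-9/8, 1)
obs 3: x=-5/2 → posterior Normal(-7/5, 4/5)
obs 4: x=9/2 → posterior Normal(-5/12, 2/3)
obs 5: x=6 → posterior Normal(1/2, 4/7)
obs 6: x=-7/4 → posterior Normal(7/32, 1/2)

7/32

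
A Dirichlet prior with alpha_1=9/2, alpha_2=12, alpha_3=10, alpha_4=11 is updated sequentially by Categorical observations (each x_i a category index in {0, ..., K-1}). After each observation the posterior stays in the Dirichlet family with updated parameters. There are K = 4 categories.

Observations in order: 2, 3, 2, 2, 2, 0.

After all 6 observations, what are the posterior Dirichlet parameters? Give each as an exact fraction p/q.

alpha_1=11/2, alpha_2=12, alpha_3=14, alpha_4=12

obs 1: x=2 → posterior Dirichlet(9/2, 12, 11, 11)
obs 2: x=3 → posterior Dirichlet(9/2, 12, 11, 12)
obs 3: x=2 → posterior Dirichlet(9/2, 12, 12, 12)
obs 4: x=2 → posterior Dirichlet(9/2, 12, 13, 12)
obs 5: x=2 → posterior Dirichlet(9/2, 12, 14, 12)
obs 6: x=0 → posterior Dirichlet(11/2, 12, 14, 12)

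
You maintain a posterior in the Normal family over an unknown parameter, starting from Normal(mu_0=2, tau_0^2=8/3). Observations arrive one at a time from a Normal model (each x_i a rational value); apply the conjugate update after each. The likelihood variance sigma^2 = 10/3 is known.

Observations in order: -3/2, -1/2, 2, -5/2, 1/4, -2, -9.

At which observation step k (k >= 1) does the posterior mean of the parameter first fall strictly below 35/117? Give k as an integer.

obs 1: x=-3/2 → posterior Normal(4/9, 40/27)
obs 2: x=-1/2 → posterior Normal(2/13, 40/39)
obs 3: x=2 → posterior Normal(10/17, 40/51)
obs 4: x=-5/2 → posterior Normal(0, 40/63)
obs 5: x=1/4 → posterior Normal(1/25, 8/15)
obs 6: x=-2 → posterior Normal(-7/29, 40/87)
obs 7: x=-9 → posterior Normal(-43/33, 40/99)

k = 2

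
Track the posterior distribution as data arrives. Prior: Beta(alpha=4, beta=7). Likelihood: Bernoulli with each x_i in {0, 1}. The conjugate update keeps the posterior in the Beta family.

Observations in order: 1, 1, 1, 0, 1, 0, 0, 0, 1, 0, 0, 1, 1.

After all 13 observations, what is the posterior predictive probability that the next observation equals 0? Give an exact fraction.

obs 1: x=1 → posterior Beta(5, 7)
obs 2: x=1 → posterior Beta(6, 7)
obs 3: x=1 → posterior Beta(7, 7)
obs 4: x=0 → posterior Beta(7, 8)
obs 5: x=1 → posterior Beta(8, 8)
obs 6: x=0 → posterior Beta(8, 9)
obs 7: x=0 → posterior Beta(8, 10)
obs 8: x=0 → posterior Beta(8, 11)
obs 9: x=1 → posterior Beta(9, 11)
obs 10: x=0 → posterior Beta(9, 12)
obs 11: x=0 → posterior Beta(9, 13)
obs 12: x=1 → posterior Beta(10, 13)
obs 13: x=1 → posterior Beta(11, 13)

13/24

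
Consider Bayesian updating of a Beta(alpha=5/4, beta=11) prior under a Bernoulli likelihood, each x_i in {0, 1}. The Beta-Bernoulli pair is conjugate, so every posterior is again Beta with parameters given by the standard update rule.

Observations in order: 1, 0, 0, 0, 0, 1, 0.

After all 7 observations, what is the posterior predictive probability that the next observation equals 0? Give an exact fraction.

obs 1: x=1 → posterior Beta(9/4, 11)
obs 2: x=0 → posterior Beta(9/4, 12)
obs 3: x=0 → posterior Beta(9/4, 13)
obs 4: x=0 → posterior Beta(9/4, 14)
obs 5: x=0 → posterior Beta(9/4, 15)
obs 6: x=1 → posterior Beta(13/4, 15)
obs 7: x=0 → posterior Beta(13/4, 16)

64/77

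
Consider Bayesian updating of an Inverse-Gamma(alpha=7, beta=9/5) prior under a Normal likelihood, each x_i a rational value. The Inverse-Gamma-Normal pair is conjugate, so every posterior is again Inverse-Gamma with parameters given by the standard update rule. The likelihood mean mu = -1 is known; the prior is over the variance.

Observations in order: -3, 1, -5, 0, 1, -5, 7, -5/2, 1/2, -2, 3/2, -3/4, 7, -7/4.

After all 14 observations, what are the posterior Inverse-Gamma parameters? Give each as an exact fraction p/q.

alpha=14, beta=7559/80

obs 1: x=-3 → posterior Inverse-Gamma(15/2, 19/5)
obs 2: x=1 → posterior Inverse-Gamma(8, 29/5)
obs 3: x=-5 → posterior Inverse-Gamma(17/2, 69/5)
obs 4: x=0 → posterior Inverse-Gamma(9, 143/10)
obs 5: x=1 → posterior Inverse-Gamma(19/2, 163/10)
obs 6: x=-5 → posterior Inverse-Gamma(10, 243/10)
obs 7: x=7 → posterior Inverse-Gamma(21/2, 563/10)
obs 8: x=-5/2 → posterior Inverse-Gamma(11, 2297/40)
obs 9: x=1/2 → posterior Inverse-Gamma(23/2, 1171/20)
obs 10: x=-2 → posterior Inverse-Gamma(12, 1181/20)
obs 11: x=3/2 → posterior Inverse-Gamma(25/2, 2487/40)
obs 12: x=-3/4 → posterior Inverse-Gamma(13, 9953/160)
obs 13: x=7 → posterior Inverse-Gamma(27/2, 15073/160)
obs 14: x=-7/4 → posterior Inverse-Gamma(14, 7559/80)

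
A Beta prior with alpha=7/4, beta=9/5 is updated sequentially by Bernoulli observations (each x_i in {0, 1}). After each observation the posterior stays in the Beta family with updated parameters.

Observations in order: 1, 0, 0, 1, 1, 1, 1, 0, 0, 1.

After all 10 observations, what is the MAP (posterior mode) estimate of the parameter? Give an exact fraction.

obs 1: x=1 → posterior Beta(11/4, 9/5)
obs 2: x=0 → posterior Beta(11/4, 14/5)
obs 3: x=0 → posterior Beta(11/4, 19/5)
obs 4: x=1 → posterior Beta(15/4, 19/5)
obs 5: x=1 → posterior Beta(19/4, 19/5)
obs 6: x=1 → posterior Beta(23/4, 19/5)
obs 7: x=1 → posterior Beta(27/4, 19/5)
obs 8: x=0 → posterior Beta(27/4, 24/5)
obs 9: x=0 → posterior Beta(27/4, 29/5)
obs 10: x=1 → posterior Beta(31/4, 29/5)

45/77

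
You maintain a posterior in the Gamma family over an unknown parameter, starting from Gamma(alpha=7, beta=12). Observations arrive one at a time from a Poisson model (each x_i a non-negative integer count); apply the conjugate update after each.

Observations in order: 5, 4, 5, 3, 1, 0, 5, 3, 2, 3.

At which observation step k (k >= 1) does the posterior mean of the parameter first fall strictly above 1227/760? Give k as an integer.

k = 8

obs 1: x=5 → posterior Gamma(12, 13)
obs 2: x=4 → posterior Gamma(16, 14)
obs 3: x=5 → posterior Gamma(21, 15)
obs 4: x=3 → posterior Gamma(24, 16)
obs 5: x=1 → posterior Gamma(25, 17)
obs 6: x=0 → posterior Gamma(25, 18)
obs 7: x=5 → posterior Gamma(30, 19)
obs 8: x=3 → posterior Gamma(33, 20)
obs 9: x=2 → posterior Gamma(35, 21)
obs 10: x=3 → posterior Gamma(38, 22)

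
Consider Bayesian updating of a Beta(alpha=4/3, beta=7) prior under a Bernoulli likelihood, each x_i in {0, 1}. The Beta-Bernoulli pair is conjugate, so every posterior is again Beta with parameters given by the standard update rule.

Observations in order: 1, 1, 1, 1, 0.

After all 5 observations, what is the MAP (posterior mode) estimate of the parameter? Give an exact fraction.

13/34

obs 1: x=1 → posterior Beta(7/3, 7)
obs 2: x=1 → posterior Beta(10/3, 7)
obs 3: x=1 → posterior Beta(13/3, 7)
obs 4: x=1 → posterior Beta(16/3, 7)
obs 5: x=0 → posterior Beta(16/3, 8)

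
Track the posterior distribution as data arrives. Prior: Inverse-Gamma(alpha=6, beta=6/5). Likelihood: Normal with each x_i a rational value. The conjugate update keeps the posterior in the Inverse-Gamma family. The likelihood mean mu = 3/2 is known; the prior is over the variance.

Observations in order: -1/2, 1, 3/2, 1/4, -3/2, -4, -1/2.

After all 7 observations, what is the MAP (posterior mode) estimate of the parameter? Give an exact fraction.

obs 1: x=-1/2 → posterior Inverse-Gamma(13/2, 16/5)
obs 2: x=1 → posterior Inverse-Gamma(7, 133/40)
obs 3: x=3/2 → posterior Inverse-Gamma(15/2, 133/40)
obs 4: x=1/4 → posterior Inverse-Gamma(8, 657/160)
obs 5: x=-3/2 → posterior Inverse-Gamma(17/2, 1377/160)
obs 6: x=-4 → posterior Inverse-Gamma(9, 3797/160)
obs 7: x=-1/2 → posterior Inverse-Gamma(19/2, 4117/160)

4117/1680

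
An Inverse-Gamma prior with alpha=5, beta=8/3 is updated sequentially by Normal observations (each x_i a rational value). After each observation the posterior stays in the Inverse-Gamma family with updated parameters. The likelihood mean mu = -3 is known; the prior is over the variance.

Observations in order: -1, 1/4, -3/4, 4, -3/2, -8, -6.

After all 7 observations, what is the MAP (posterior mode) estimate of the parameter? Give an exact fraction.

2645/456

obs 1: x=-1 → posterior Inverse-Gamma(11/2, 14/3)
obs 2: x=1/4 → posterior Inverse-Gamma(6, 955/96)
obs 3: x=-3/4 → posterior Inverse-Gamma(13/2, 599/48)
obs 4: x=4 → posterior Inverse-Gamma(7, 1775/48)
obs 5: x=-3/2 → posterior Inverse-Gamma(15/2, 1829/48)
obs 6: x=-8 → posterior Inverse-Gamma(8, 2429/48)
obs 7: x=-6 → posterior Inverse-Gamma(17/2, 2645/48)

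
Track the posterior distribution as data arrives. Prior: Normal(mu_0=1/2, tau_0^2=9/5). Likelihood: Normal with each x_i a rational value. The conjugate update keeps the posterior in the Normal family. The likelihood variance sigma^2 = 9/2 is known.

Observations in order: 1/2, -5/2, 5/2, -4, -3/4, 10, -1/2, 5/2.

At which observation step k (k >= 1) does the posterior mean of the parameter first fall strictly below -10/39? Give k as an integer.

obs 1: x=1/2 → posterior Normal(1/2, 9/7)
obs 2: x=-5/2 → posterior Normal(-1/6, 1)
obs 3: x=5/2 → posterior Normal(7/22, 9/11)
obs 4: x=-4 → posterior Normal(-9/26, 9/13)
obs 5: x=-3/4 → posterior Normal(-2/5, 3/5)
obs 6: x=10 → posterior Normal(14/17, 9/17)
obs 7: x=-1/2 → posterior Normal(13/19, 9/19)
obs 8: x=5/2 → posterior Normal(6/7, 3/7)

k = 4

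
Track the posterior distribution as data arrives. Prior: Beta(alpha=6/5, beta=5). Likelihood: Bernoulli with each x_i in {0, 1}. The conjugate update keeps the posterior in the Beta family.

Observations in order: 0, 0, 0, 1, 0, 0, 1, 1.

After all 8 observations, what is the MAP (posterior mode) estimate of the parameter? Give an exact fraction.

16/61

obs 1: x=0 → posterior Beta(6/5, 6)
obs 2: x=0 → posterior Beta(6/5, 7)
obs 3: x=0 → posterior Beta(6/5, 8)
obs 4: x=1 → posterior Beta(11/5, 8)
obs 5: x=0 → posterior Beta(11/5, 9)
obs 6: x=0 → posterior Beta(11/5, 10)
obs 7: x=1 → posterior Beta(16/5, 10)
obs 8: x=1 → posterior Beta(21/5, 10)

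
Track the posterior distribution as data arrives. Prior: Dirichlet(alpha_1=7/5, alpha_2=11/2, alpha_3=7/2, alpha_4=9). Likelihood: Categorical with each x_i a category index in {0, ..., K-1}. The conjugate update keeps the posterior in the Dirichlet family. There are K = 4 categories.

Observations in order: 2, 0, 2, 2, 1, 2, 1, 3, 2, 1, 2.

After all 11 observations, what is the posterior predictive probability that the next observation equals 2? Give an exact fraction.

obs 1: x=2 → posterior Dirichlet(7/5, 11/2, 9/2, 9)
obs 2: x=0 → posterior Dirichlet(12/5, 11/2, 9/2, 9)
obs 3: x=2 → posterior Dirichlet(12/5, 11/2, 11/2, 9)
obs 4: x=2 → posterior Dirichlet(12/5, 11/2, 13/2, 9)
obs 5: x=1 → posterior Dirichlet(12/5, 13/2, 13/2, 9)
obs 6: x=2 → posterior Dirichlet(12/5, 13/2, 15/2, 9)
obs 7: x=1 → posterior Dirichlet(12/5, 15/2, 15/2, 9)
obs 8: x=3 → posterior Dirichlet(12/5, 15/2, 15/2, 10)
obs 9: x=2 → posterior Dirichlet(12/5, 15/2, 17/2, 10)
obs 10: x=1 → posterior Dirichlet(12/5, 17/2, 17/2, 10)
obs 11: x=2 → posterior Dirichlet(12/5, 17/2, 19/2, 10)

5/16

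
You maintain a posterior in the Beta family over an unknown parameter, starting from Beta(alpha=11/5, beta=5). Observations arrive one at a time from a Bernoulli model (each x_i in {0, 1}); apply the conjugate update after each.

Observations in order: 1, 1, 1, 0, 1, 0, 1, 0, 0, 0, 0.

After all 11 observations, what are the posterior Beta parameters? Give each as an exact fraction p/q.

alpha=36/5, beta=11

obs 1: x=1 → posterior Beta(16/5, 5)
obs 2: x=1 → posterior Beta(21/5, 5)
obs 3: x=1 → posterior Beta(26/5, 5)
obs 4: x=0 → posterior Beta(26/5, 6)
obs 5: x=1 → posterior Beta(31/5, 6)
obs 6: x=0 → posterior Beta(31/5, 7)
obs 7: x=1 → posterior Beta(36/5, 7)
obs 8: x=0 → posterior Beta(36/5, 8)
obs 9: x=0 → posterior Beta(36/5, 9)
obs 10: x=0 → posterior Beta(36/5, 10)
obs 11: x=0 → posterior Beta(36/5, 11)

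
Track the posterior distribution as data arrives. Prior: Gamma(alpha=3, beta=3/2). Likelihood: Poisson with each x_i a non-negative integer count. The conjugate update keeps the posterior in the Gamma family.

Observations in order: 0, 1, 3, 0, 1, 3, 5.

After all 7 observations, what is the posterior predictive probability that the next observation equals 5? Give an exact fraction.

1270641042257413269775872/37589973457545958193355601

obs 1: x=0 → posterior Gamma(3, 5/2)
obs 2: x=1 → posterior Gamma(4, 7/2)
obs 3: x=3 → posterior Gamma(7, 9/2)
obs 4: x=0 → posterior Gamma(7, 11/2)
obs 5: x=1 → posterior Gamma(8, 13/2)
obs 6: x=3 → posterior Gamma(11, 15/2)
obs 7: x=5 → posterior Gamma(16, 17/2)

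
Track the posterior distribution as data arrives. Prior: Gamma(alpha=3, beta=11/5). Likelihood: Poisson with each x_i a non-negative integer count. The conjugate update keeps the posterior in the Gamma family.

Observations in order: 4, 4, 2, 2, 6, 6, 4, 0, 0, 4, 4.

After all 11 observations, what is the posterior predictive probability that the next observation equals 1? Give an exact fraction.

17875084252991871992156679790225621456427425463568552479246685031649771520/112288155707690524284921569184047598526949432199996966253201749159632164801

obs 1: x=4 → posterior Gamma(7, 16/5)
obs 2: x=4 → posterior Gamma(11, 21/5)
obs 3: x=2 → posterior Gamma(13, 26/5)
obs 4: x=2 → posterior Gamma(15, 31/5)
obs 5: x=6 → posterior Gamma(21, 36/5)
obs 6: x=6 → posterior Gamma(27, 41/5)
obs 7: x=4 → posterior Gamma(31, 46/5)
obs 8: x=0 → posterior Gamma(31, 51/5)
obs 9: x=0 → posterior Gamma(31, 56/5)
obs 10: x=4 → posterior Gamma(35, 61/5)
obs 11: x=4 → posterior Gamma(39, 66/5)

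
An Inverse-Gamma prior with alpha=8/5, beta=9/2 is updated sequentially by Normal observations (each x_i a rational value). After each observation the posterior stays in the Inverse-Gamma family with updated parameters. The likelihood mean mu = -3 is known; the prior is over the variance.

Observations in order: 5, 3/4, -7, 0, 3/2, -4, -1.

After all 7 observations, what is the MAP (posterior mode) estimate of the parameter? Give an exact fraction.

obs 1: x=5 → posterior Inverse-Gamma(21/10, 73/2)
obs 2: x=3/4 → posterior Inverse-Gamma(13/5, 1393/32)
obs 3: x=-7 → posterior Inverse-Gamma(31/10, 1649/32)
obs 4: x=0 → posterior Inverse-Gamma(18/5, 1793/32)
obs 5: x=3/2 → posterior Inverse-Gamma(41/10, 2117/32)
obs 6: x=-4 → posterior Inverse-Gamma(23/5, 2133/32)
obs 7: x=-1 → posterior Inverse-Gamma(51/10, 2197/32)

10985/976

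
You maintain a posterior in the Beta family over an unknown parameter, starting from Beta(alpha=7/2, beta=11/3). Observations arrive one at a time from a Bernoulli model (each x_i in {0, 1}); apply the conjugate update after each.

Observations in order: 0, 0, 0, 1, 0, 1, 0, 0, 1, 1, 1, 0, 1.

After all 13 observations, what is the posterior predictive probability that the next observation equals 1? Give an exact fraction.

obs 1: x=0 → posterior Beta(7/2, 14/3)
obs 2: x=0 → posterior Beta(7/2, 17/3)
obs 3: x=0 → posterior Beta(7/2, 20/3)
obs 4: x=1 → posterior Beta(9/2, 20/3)
obs 5: x=0 → posterior Beta(9/2, 23/3)
obs 6: x=1 → posterior Beta(11/2, 23/3)
obs 7: x=0 → posterior Beta(11/2, 26/3)
obs 8: x=0 → posterior Beta(11/2, 29/3)
obs 9: x=1 → posterior Beta(13/2, 29/3)
obs 10: x=1 → posterior Beta(15/2, 29/3)
obs 11: x=1 → posterior Beta(17/2, 29/3)
obs 12: x=0 → posterior Beta(17/2, 32/3)
obs 13: x=1 → posterior Beta(19/2, 32/3)

57/121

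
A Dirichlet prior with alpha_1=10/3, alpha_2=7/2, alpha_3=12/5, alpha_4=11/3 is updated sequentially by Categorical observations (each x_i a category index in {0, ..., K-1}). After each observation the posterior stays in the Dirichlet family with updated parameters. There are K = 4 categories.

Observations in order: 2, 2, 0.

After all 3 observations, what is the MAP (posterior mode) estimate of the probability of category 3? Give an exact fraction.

80/357

obs 1: x=2 → posterior Dirichlet(10/3, 7/2, 17/5, 11/3)
obs 2: x=2 → posterior Dirichlet(10/3, 7/2, 22/5, 11/3)
obs 3: x=0 → posterior Dirichlet(13/3, 7/2, 22/5, 11/3)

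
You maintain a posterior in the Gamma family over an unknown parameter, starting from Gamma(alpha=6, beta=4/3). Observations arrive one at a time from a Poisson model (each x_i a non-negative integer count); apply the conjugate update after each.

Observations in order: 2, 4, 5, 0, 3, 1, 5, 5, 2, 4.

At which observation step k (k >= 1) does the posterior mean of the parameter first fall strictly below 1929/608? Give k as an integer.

obs 1: x=2 → posterior Gamma(8, 7/3)
obs 2: x=4 → posterior Gamma(12, 10/3)
obs 3: x=5 → posterior Gamma(17, 13/3)
obs 4: x=0 → posterior Gamma(17, 16/3)
obs 5: x=3 → posterior Gamma(20, 19/3)
obs 6: x=1 → posterior Gamma(21, 22/3)
obs 7: x=5 → posterior Gamma(26, 25/3)
obs 8: x=5 → posterior Gamma(31, 28/3)
obs 9: x=2 → posterior Gamma(33, 31/3)
obs 10: x=4 → posterior Gamma(37, 34/3)

k = 5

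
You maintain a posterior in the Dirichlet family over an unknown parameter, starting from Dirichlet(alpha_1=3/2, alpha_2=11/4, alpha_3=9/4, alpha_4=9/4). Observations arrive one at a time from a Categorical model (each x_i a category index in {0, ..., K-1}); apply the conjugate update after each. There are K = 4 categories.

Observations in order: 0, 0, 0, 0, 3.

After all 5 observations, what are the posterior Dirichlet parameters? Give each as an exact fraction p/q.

obs 1: x=0 → posterior Dirichlet(5/2, 11/4, 9/4, 9/4)
obs 2: x=0 → posterior Dirichlet(7/2, 11/4, 9/4, 9/4)
obs 3: x=0 → posterior Dirichlet(9/2, 11/4, 9/4, 9/4)
obs 4: x=0 → posterior Dirichlet(11/2, 11/4, 9/4, 9/4)
obs 5: x=3 → posterior Dirichlet(11/2, 11/4, 9/4, 13/4)

alpha_1=11/2, alpha_2=11/4, alpha_3=9/4, alpha_4=13/4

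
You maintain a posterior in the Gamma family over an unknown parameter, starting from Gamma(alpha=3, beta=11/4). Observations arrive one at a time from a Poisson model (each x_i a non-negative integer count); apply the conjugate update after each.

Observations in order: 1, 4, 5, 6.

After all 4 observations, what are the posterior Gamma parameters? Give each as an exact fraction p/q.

alpha=19, beta=27/4

obs 1: x=1 → posterior Gamma(4, 15/4)
obs 2: x=4 → posterior Gamma(8, 19/4)
obs 3: x=5 → posterior Gamma(13, 23/4)
obs 4: x=6 → posterior Gamma(19, 27/4)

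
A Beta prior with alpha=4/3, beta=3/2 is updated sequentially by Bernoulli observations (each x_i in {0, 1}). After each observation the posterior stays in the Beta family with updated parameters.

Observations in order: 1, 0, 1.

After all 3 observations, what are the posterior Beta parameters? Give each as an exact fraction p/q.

obs 1: x=1 → posterior Beta(7/3, 3/2)
obs 2: x=0 → posterior Beta(7/3, 5/2)
obs 3: x=1 → posterior Beta(10/3, 5/2)

alpha=10/3, beta=5/2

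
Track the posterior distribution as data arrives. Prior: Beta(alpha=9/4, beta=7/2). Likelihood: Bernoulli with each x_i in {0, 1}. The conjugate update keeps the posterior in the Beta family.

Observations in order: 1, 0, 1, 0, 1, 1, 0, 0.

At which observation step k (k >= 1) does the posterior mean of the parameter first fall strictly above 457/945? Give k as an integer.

k = 3

obs 1: x=1 → posterior Beta(13/4, 7/2)
obs 2: x=0 → posterior Beta(13/4, 9/2)
obs 3: x=1 → posterior Beta(17/4, 9/2)
obs 4: x=0 → posterior Beta(17/4, 11/2)
obs 5: x=1 → posterior Beta(21/4, 11/2)
obs 6: x=1 → posterior Beta(25/4, 11/2)
obs 7: x=0 → posterior Beta(25/4, 13/2)
obs 8: x=0 → posterior Beta(25/4, 15/2)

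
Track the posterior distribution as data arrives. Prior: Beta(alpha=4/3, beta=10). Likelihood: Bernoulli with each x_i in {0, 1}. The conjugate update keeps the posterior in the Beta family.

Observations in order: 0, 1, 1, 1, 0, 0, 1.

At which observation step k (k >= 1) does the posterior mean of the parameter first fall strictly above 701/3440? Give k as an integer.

k = 3

obs 1: x=0 → posterior Beta(4/3, 11)
obs 2: x=1 → posterior Beta(7/3, 11)
obs 3: x=1 → posterior Beta(10/3, 11)
obs 4: x=1 → posterior Beta(13/3, 11)
obs 5: x=0 → posterior Beta(13/3, 12)
obs 6: x=0 → posterior Beta(13/3, 13)
obs 7: x=1 → posterior Beta(16/3, 13)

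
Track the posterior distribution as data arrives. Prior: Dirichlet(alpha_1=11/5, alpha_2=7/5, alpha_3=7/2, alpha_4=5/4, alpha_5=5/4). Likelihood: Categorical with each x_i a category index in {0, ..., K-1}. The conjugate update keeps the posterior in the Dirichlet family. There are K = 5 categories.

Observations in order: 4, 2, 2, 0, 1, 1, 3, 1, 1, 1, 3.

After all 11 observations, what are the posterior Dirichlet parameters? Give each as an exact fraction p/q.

obs 1: x=4 → posterior Dirichlet(11/5, 7/5, 7/2, 5/4, 9/4)
obs 2: x=2 → posterior Dirichlet(11/5, 7/5, 9/2, 5/4, 9/4)
obs 3: x=2 → posterior Dirichlet(11/5, 7/5, 11/2, 5/4, 9/4)
obs 4: x=0 → posterior Dirichlet(16/5, 7/5, 11/2, 5/4, 9/4)
obs 5: x=1 → posterior Dirichlet(16/5, 12/5, 11/2, 5/4, 9/4)
obs 6: x=1 → posterior Dirichlet(16/5, 17/5, 11/2, 5/4, 9/4)
obs 7: x=3 → posterior Dirichlet(16/5, 17/5, 11/2, 9/4, 9/4)
obs 8: x=1 → posterior Dirichlet(16/5, 22/5, 11/2, 9/4, 9/4)
obs 9: x=1 → posterior Dirichlet(16/5, 27/5, 11/2, 9/4, 9/4)
obs 10: x=1 → posterior Dirichlet(16/5, 32/5, 11/2, 9/4, 9/4)
obs 11: x=3 → posterior Dirichlet(16/5, 32/5, 11/2, 13/4, 9/4)

alpha_1=16/5, alpha_2=32/5, alpha_3=11/2, alpha_4=13/4, alpha_5=9/4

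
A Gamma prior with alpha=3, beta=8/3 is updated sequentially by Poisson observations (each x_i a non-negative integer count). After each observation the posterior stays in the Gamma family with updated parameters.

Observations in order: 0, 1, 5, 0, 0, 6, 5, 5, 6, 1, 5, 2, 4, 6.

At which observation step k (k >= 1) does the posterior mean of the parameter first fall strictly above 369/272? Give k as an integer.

k = 3

obs 1: x=0 → posterior Gamma(3, 11/3)
obs 2: x=1 → posterior Gamma(4, 14/3)
obs 3: x=5 → posterior Gamma(9, 17/3)
obs 4: x=0 → posterior Gamma(9, 20/3)
obs 5: x=0 → posterior Gamma(9, 23/3)
obs 6: x=6 → posterior Gamma(15, 26/3)
obs 7: x=5 → posterior Gamma(20, 29/3)
obs 8: x=5 → posterior Gamma(25, 32/3)
obs 9: x=6 → posterior Gamma(31, 35/3)
obs 10: x=1 → posterior Gamma(32, 38/3)
obs 11: x=5 → posterior Gamma(37, 41/3)
obs 12: x=2 → posterior Gamma(39, 44/3)
obs 13: x=4 → posterior Gamma(43, 47/3)
obs 14: x=6 → posterior Gamma(49, 50/3)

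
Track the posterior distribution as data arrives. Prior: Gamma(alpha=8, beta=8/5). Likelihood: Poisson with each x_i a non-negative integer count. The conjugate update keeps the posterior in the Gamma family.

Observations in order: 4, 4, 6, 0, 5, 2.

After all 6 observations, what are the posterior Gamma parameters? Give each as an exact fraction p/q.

obs 1: x=4 → posterior Gamma(12, 13/5)
obs 2: x=4 → posterior Gamma(16, 18/5)
obs 3: x=6 → posterior Gamma(22, 23/5)
obs 4: x=0 → posterior Gamma(22, 28/5)
obs 5: x=5 → posterior Gamma(27, 33/5)
obs 6: x=2 → posterior Gamma(29, 38/5)

alpha=29, beta=38/5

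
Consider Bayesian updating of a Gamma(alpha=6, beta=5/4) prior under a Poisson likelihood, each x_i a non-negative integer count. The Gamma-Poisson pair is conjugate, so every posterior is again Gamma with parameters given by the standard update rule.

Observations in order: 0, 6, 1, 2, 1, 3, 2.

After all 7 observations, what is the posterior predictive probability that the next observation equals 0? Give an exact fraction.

77409228207421416473589288028833/855531895666462872887391390111637

obs 1: x=0 → posterior Gamma(6, 9/4)
obs 2: x=6 → posterior Gamma(12, 13/4)
obs 3: x=1 → posterior Gamma(13, 17/4)
obs 4: x=2 → posterior Gamma(15, 21/4)
obs 5: x=1 → posterior Gamma(16, 25/4)
obs 6: x=3 → posterior Gamma(19, 29/4)
obs 7: x=2 → posterior Gamma(21, 33/4)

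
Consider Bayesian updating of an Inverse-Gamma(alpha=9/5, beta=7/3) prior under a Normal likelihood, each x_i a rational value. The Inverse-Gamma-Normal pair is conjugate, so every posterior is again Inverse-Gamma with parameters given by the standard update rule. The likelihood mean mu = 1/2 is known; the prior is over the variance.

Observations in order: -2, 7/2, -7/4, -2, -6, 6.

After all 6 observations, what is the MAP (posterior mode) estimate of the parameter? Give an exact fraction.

obs 1: x=-2 → posterior Inverse-Gamma(23/10, 131/24)
obs 2: x=7/2 → posterior Inverse-Gamma(14/5, 239/24)
obs 3: x=-7/4 → posterior Inverse-Gamma(33/10, 1199/96)
obs 4: x=-2 → posterior Inverse-Gamma(19/5, 1499/96)
obs 5: x=-6 → posterior Inverse-Gamma(43/10, 3527/96)
obs 6: x=6 → posterior Inverse-Gamma(24/5, 4979/96)

24895/2784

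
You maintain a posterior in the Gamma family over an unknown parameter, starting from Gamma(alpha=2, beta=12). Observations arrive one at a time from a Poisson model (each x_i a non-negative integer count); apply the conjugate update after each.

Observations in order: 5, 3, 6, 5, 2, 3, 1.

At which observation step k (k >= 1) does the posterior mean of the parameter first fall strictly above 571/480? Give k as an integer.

obs 1: x=5 → posterior Gamma(7, 13)
obs 2: x=3 → posterior Gamma(10, 14)
obs 3: x=6 → posterior Gamma(16, 15)
obs 4: x=5 → posterior Gamma(21, 16)
obs 5: x=2 → posterior Gamma(23, 17)
obs 6: x=3 → posterior Gamma(26, 18)
obs 7: x=1 → posterior Gamma(27, 19)

k = 4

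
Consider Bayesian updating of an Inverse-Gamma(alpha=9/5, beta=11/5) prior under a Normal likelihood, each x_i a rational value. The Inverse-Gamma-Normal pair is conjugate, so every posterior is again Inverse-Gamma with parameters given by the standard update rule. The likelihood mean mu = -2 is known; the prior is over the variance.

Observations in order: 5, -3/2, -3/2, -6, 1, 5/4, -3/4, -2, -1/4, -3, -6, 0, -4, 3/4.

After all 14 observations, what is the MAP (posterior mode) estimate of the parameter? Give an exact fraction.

2533/392

obs 1: x=5 → posterior Inverse-Gamma(23/10, 267/10)
obs 2: x=-3/2 → posterior Inverse-Gamma(14/5, 1073/40)
obs 3: x=-3/2 → posterior Inverse-Gamma(33/10, 539/20)
obs 4: x=-6 → posterior Inverse-Gamma(19/5, 699/20)
obs 5: x=1 → posterior Inverse-Gamma(43/10, 789/20)
obs 6: x=5/4 → posterior Inverse-Gamma(24/5, 7157/160)
obs 7: x=-3/4 → posterior Inverse-Gamma(53/10, 3641/80)
obs 8: x=-2 → posterior Inverse-Gamma(29/5, 3641/80)
obs 9: x=-1/4 → posterior Inverse-Gamma(63/10, 7527/160)
obs 10: x=-3 → posterior Inverse-Gamma(34/5, 7607/160)
obs 11: x=-6 → posterior Inverse-Gamma(73/10, 8887/160)
obs 12: x=0 → posterior Inverse-Gamma(39/5, 9207/160)
obs 13: x=-4 → posterior Inverse-Gamma(83/10, 9527/160)
obs 14: x=3/4 → posterior Inverse-Gamma(44/5, 2533/40)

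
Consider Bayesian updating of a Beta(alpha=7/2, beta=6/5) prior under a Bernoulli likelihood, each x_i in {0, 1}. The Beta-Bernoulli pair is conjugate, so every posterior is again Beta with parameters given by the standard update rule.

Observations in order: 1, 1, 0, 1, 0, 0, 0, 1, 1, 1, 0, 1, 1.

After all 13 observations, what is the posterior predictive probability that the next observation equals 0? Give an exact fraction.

62/177

obs 1: x=1 → posterior Beta(9/2, 6/5)
obs 2: x=1 → posterior Beta(11/2, 6/5)
obs 3: x=0 → posterior Beta(11/2, 11/5)
obs 4: x=1 → posterior Beta(13/2, 11/5)
obs 5: x=0 → posterior Beta(13/2, 16/5)
obs 6: x=0 → posterior Beta(13/2, 21/5)
obs 7: x=0 → posterior Beta(13/2, 26/5)
obs 8: x=1 → posterior Beta(15/2, 26/5)
obs 9: x=1 → posterior Beta(17/2, 26/5)
obs 10: x=1 → posterior Beta(19/2, 26/5)
obs 11: x=0 → posterior Beta(19/2, 31/5)
obs 12: x=1 → posterior Beta(21/2, 31/5)
obs 13: x=1 → posterior Beta(23/2, 31/5)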